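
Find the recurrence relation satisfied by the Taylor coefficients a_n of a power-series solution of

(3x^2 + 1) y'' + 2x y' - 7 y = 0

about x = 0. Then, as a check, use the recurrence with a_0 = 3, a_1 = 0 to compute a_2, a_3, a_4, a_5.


Substitute y = sum_n a_n x^n.
(1 + 3 x^2) y'' contributes (n+2)(n+1) a_{n+2} + 3 n(n-1) a_n at x^n.
2 x y'(x) contributes 2 n a_n at x^n.
-7 y(x) contributes -7 a_n at x^n.
Matching x^n: (n+2)(n+1) a_{n+2} + (3 n(n-1) + 2 n - 7) a_n = 0.
Thus a_{n+2} = (-3 n(n-1) - 2 n + 7) / ((n+1)(n+2)) * a_n.

Check with a_0 = 3, a_1 = 0 (apply the recurrence for n = 0, 1, 2, 3): a_0 = 3, a_1 = 0, a_2 = 21/2, a_3 = 0, a_4 = -21/8, a_5 = 0.

a_(n+2) = (-3 n(n-1) - 2 n + 7) / ((n+1)(n+2)) * a_n; check: a_0 = 3, a_1 = 0, a_2 = 21/2, a_3 = 0, a_4 = -21/8, a_5 = 0


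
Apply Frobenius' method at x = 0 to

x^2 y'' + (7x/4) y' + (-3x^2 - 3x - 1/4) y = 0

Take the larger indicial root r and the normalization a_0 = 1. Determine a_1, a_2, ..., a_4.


Write in Frobenius form y'' + (p(x)/x) y' + (q(x)/x^2) y = 0:
  p(x) = 7/4,  q(x) = -3x^2 - 3x - 1/4.
Indicial equation: r(r-1) + (7/4) r + (-1/4) = 0 -> roots r_1 = 1/4, r_2 = -1.
Take r = r_1 = 1/4. Let y(x) = x^r sum_{n>=0} a_n x^n with a_0 = 1.
Substitute y = x^r sum a_n x^n and match x^{r+n}. The recurrence is
  D(n) a_n - 3 a_{n-1} - 3 a_{n-2} = 0,  where D(n) = (r+n)(r+n-1) + (7/4)(r+n) + (-1/4).
  a_n = [3 a_{n-1} + 3 a_{n-2}] / D(n).
Since the indicial polynomial factors as (r - r_1)(r - r_2), D(n) = (r_1 + n - r_1)(r_1 + n - r_2) = n(n + 5/4).
Evaluating step by step (a_0 = 1):
  n = 1: D(1) = 1(1 + 5/4) = 9/4; numerator = 3(1) = 3; a_1 = (3)/(9/4) = 4/3
  n = 2: D(2) = 2(2 + 5/4) = 13/2; numerator = 3(4/3) + 3(1) = 7; a_2 = (7)/(13/2) = 14/13
  n = 3: D(3) = 3(3 + 5/4) = 51/4; numerator = 3(14/13) + 3(4/3) = 94/13; a_3 = (94/13)/(51/4) = 376/663
  n = 4: D(4) = 4(4 + 5/4) = 21; numerator = 3(376/663) + 3(14/13) = 1090/221; a_4 = (1090/221)/(21) = 1090/4641

r = 1/4; a_0 = 1; a_1 = 4/3; a_2 = 14/13; a_3 = 376/663; a_4 = 1090/4641


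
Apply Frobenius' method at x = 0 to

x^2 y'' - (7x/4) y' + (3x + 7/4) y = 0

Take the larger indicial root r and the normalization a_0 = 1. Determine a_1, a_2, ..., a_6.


Write in Frobenius form y'' + (p(x)/x) y' + (q(x)/x^2) y = 0:
  p(x) = -7/4,  q(x) = 3x + 7/4.
Indicial equation: r(r-1) + (-7/4) r + (7/4) = 0 -> roots r_1 = 7/4, r_2 = 1.
Take r = r_1 = 7/4. Let y(x) = x^r sum_{n>=0} a_n x^n with a_0 = 1.
Substitute y = x^r sum a_n x^n and match x^{r+n}. The recurrence is
  D(n) a_n + 3 a_{n-1} = 0,  where D(n) = (r+n)(r+n-1) + (-7/4)(r+n) + (7/4).
  a_n = -3 / D(n) * a_{n-1}.
Since the indicial polynomial factors as (r - r_1)(r - r_2), D(n) = (r_1 + n - r_1)(r_1 + n - r_2) = n(n + 3/4).
Evaluating step by step (a_0 = 1):
  n = 1: D(1) = 1(1 + 3/4) = 7/4; numerator = -3(1) = -3; a_1 = (-3)/(7/4) = -12/7
  n = 2: D(2) = 2(2 + 3/4) = 11/2; numerator = -3(-12/7) = 36/7; a_2 = (36/7)/(11/2) = 72/77
  n = 3: D(3) = 3(3 + 3/4) = 45/4; numerator = -3(72/77) = -216/77; a_3 = (-216/77)/(45/4) = -96/385
  n = 4: D(4) = 4(4 + 3/4) = 19; numerator = -3(-96/385) = 288/385; a_4 = (288/385)/(19) = 288/7315
  n = 5: D(5) = 5(5 + 3/4) = 115/4; numerator = -3(288/7315) = -864/7315; a_5 = (-864/7315)/(115/4) = -3456/841225
  n = 6: D(6) = 6(6 + 3/4) = 81/2; numerator = -3(-3456/841225) = 10368/841225; a_6 = (10368/841225)/(81/2) = 256/841225

r = 7/4; a_0 = 1; a_1 = -12/7; a_2 = 72/77; a_3 = -96/385; a_4 = 288/7315; a_5 = -3456/841225; a_6 = 256/841225


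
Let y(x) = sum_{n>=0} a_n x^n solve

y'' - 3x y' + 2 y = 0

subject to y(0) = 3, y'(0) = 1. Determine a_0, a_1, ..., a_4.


Ansatz: y(x) = sum_{n>=0} a_n x^n, so y'(x) = sum_{n>=1} n a_n x^(n-1) and y''(x) = sum_{n>=2} n(n-1) a_n x^(n-2).
Substitute into P(x) y'' + Q(x) y' + R(x) y = 0 with P(x) = 1, Q(x) = -3x, R(x) = 2, and match powers of x.
Initial conditions: a_0 = 3, a_1 = 1.
Setting the coefficient of each power of x to zero and solving order by order (substituting the coefficients already found):
  x^0: 2 a_2 + 2 a_0 = 0  ->  2 a_2 = -2 a_0 = -6  ->  a_2 = -3
  x^1: 6 a_3 - a_1 = 0  ->  6 a_3 = a_1 = 1  ->  a_3 = 1/6
  x^2: 12 a_4 - 4 a_2 = 0  ->  12 a_4 = 4 a_2 = -12  ->  a_4 = -1
Truncated series: y(x) = 3 + x - 3 x^2 + (1/6) x^3 - x^4 + O(x^5).

a_0 = 3; a_1 = 1; a_2 = -3; a_3 = 1/6; a_4 = -1


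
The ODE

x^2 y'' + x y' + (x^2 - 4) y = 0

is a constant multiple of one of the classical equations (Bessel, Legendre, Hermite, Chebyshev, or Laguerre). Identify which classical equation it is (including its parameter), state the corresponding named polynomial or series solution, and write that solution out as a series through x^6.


The equation is already in a standard form:  x^2 y'' + x y' + (x^2 - 4) y = 0.
This matches the Bessel equation x^2 y'' + x y' + (x^2 - nu^2) y = 0 with nu^2 = 4, so nu = 2; the solution bounded at x = 0 is J_2(x).
Frobenius at x = 0: indicial roots ±nu; for r = nu the recurrence k(k + 2nu) c_k = -c_{k-2} gives the standard series J_nu(x) = sum_{k>=0} (-1)^k / (k! (k+nu)!) (x/2)^(2k+nu). Evaluate the first 3 terms:
  k = 0: (-1)^0 / (0! * 2! * 2^2) x^2 = 1/(1*2*4) x^2 = (1/8) x^2
  k = 1: (-1)^1 / (1! * 3! * 2^4) x^4 = -1/(1*6*16) x^4 = (-1/96) x^4
  k = 2: (-1)^2 / (2! * 4! * 2^6) x^6 = 1/(2*24*64) x^6 = (1/3072) x^6
Hence J_2(x) = x^6/3072 - x^4/96 + x^2/8 + ....

J_2(x); series = x^6/3072 - x^4/96 + x^2/8


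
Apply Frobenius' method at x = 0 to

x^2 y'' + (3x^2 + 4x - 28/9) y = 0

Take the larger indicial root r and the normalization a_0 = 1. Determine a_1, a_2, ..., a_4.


Write in Frobenius form y'' + (p(x)/x) y' + (q(x)/x^2) y = 0:
  p(x) = 0,  q(x) = 3x^2 + 4x - 28/9.
Indicial equation: r(r-1) + (0) r + (-28/9) = 0 -> roots r_1 = 7/3, r_2 = -4/3.
Take r = r_1 = 7/3. Let y(x) = x^r sum_{n>=0} a_n x^n with a_0 = 1.
Substitute y = x^r sum a_n x^n and match x^{r+n}. The recurrence is
  D(n) a_n + 4 a_{n-1} + 3 a_{n-2} = 0,  where D(n) = (r+n)(r+n-1) + (0)(r+n) + (-28/9).
  a_n = [-4 a_{n-1} - 3 a_{n-2}] / D(n).
Since the indicial polynomial factors as (r - r_1)(r - r_2), D(n) = (r_1 + n - r_1)(r_1 + n - r_2) = n(n + 11/3).
Evaluating step by step (a_0 = 1):
  n = 1: D(1) = 1(1 + 11/3) = 14/3; numerator = -4(1) = -4; a_1 = (-4)/(14/3) = -6/7
  n = 2: D(2) = 2(2 + 11/3) = 34/3; numerator = -4(-6/7) - 3(1) = 3/7; a_2 = (3/7)/(34/3) = 9/238
  n = 3: D(3) = 3(3 + 11/3) = 20; numerator = -4(9/238) - 3(-6/7) = 288/119; a_3 = (288/119)/(20) = 72/595
  n = 4: D(4) = 4(4 + 11/3) = 92/3; numerator = -4(72/595) - 3(9/238) = -711/1190; a_4 = (-711/1190)/(92/3) = -2133/109480

r = 7/3; a_0 = 1; a_1 = -6/7; a_2 = 9/238; a_3 = 72/595; a_4 = -2133/109480


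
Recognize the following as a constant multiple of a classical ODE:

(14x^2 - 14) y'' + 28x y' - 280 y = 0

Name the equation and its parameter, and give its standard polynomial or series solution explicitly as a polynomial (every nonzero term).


All three coefficients share the factor -14; dividing through by -14 gives  (1 - x^2) y'' - 2x y' + 20 y = 0.
This matches the Legendre equation (1 - x^2) y'' - 2x y' + n(n+1) y = 0 (note the -2x y' term) with n(n+1) = 20, so n = 4; the polynomial solution is P_4(x).
With y = sum_k a_k x^k, matching x^k gives (k+2)(k+1) a_{k+2} = [k(k+1) - n(n+1)] a_k = (k - 4)(k + 5) a_k. The right side vanishes at k = 4, so the series with the parity of 4 terminates at degree 4.
Standard normalization (P_n(1) = 1): leading coefficient (2n)!/(2^n (n!)^2) = 40320/(16*576) = 35/8, so a_4 = 35/8. Work downward with a_k = (k+1)(k+2) a_{k+2} / ((k - 4)(k + 5)):
  a_2 = (3)(4)(35/8) / ((2 - 4)(2 + 5)) = (105/2)/(-14) = -15/4
  a_0 = (1)(2)(-15/4) / ((0 - 4)(0 + 5)) = (-15/2)/(-20) = 3/8
Hence P_4(x) = 35 x^4/8 - 15 x^2/4 + 3/8.

P_4(x); series = 35 x^4/8 - 15 x^2/4 + 3/8


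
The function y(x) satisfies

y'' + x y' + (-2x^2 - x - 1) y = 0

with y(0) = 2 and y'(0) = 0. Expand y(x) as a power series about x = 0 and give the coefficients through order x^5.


Ansatz: y(x) = sum_{n>=0} a_n x^n, so y'(x) = sum_{n>=1} n a_n x^(n-1) and y''(x) = sum_{n>=2} n(n-1) a_n x^(n-2).
Substitute into P(x) y'' + Q(x) y' + R(x) y = 0 with P(x) = 1, Q(x) = x, R(x) = -2x^2 - x - 1, and match powers of x.
Initial conditions: a_0 = 2, a_1 = 0.
Setting the coefficient of each power of x to zero and solving order by order (substituting the coefficients already found):
  x^0: 2 a_2 - a_0 = 0  ->  2 a_2 = a_0 = 2  ->  a_2 = 1
  x^1: 6 a_3 - a_0 = 0  ->  6 a_3 = a_0 = 2  ->  a_3 = 1/3
  x^2: 12 a_4 + a_2 - a_1 - 2 a_0 = 0  ->  12 a_4 = -a_2 + a_1 + 2 a_0 = 3  ->  a_4 = 1/4
  x^3: 20 a_5 + 2 a_3 - a_2 - 2 a_1 = 0  ->  20 a_5 = -2 a_3 + a_2 + 2 a_1 = 1/3  ->  a_5 = 1/60
Truncated series: y(x) = 2 + x^2 + (1/3) x^3 + (1/4) x^4 + (1/60) x^5 + O(x^6).

a_0 = 2; a_1 = 0; a_2 = 1; a_3 = 1/3; a_4 = 1/4; a_5 = 1/60


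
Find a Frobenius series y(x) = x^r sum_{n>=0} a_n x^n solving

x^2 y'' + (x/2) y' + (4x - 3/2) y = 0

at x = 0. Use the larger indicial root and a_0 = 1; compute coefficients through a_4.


Write in Frobenius form y'' + (p(x)/x) y' + (q(x)/x^2) y = 0:
  p(x) = 1/2,  q(x) = 4x - 3/2.
Indicial equation: r(r-1) + (1/2) r + (-3/2) = 0 -> roots r_1 = 3/2, r_2 = -1.
Take r = r_1 = 3/2. Let y(x) = x^r sum_{n>=0} a_n x^n with a_0 = 1.
Substitute y = x^r sum a_n x^n and match x^{r+n}. The recurrence is
  D(n) a_n + 4 a_{n-1} = 0,  where D(n) = (r+n)(r+n-1) + (1/2)(r+n) + (-3/2).
  a_n = -4 / D(n) * a_{n-1}.
Since the indicial polynomial factors as (r - r_1)(r - r_2), D(n) = (r_1 + n - r_1)(r_1 + n - r_2) = n(n + 5/2).
Evaluating step by step (a_0 = 1):
  n = 1: D(1) = 1(1 + 5/2) = 7/2; numerator = -4(1) = -4; a_1 = (-4)/(7/2) = -8/7
  n = 2: D(2) = 2(2 + 5/2) = 9; numerator = -4(-8/7) = 32/7; a_2 = (32/7)/(9) = 32/63
  n = 3: D(3) = 3(3 + 5/2) = 33/2; numerator = -4(32/63) = -128/63; a_3 = (-128/63)/(33/2) = -256/2079
  n = 4: D(4) = 4(4 + 5/2) = 26; numerator = -4(-256/2079) = 1024/2079; a_4 = (1024/2079)/(26) = 512/27027

r = 3/2; a_0 = 1; a_1 = -8/7; a_2 = 32/63; a_3 = -256/2079; a_4 = 512/27027


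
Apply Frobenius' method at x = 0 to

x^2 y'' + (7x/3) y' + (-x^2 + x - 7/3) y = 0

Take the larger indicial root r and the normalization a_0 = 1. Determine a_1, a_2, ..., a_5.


Write in Frobenius form y'' + (p(x)/x) y' + (q(x)/x^2) y = 0:
  p(x) = 7/3,  q(x) = -x^2 + x - 7/3.
Indicial equation: r(r-1) + (7/3) r + (-7/3) = 0 -> roots r_1 = 1, r_2 = -7/3.
Take r = r_1 = 1. Let y(x) = x^r sum_{n>=0} a_n x^n with a_0 = 1.
Substitute y = x^r sum a_n x^n and match x^{r+n}. The recurrence is
  D(n) a_n + 1 a_{n-1} - 1 a_{n-2} = 0,  where D(n) = (r+n)(r+n-1) + (7/3)(r+n) + (-7/3).
  a_n = [-1 a_{n-1} + 1 a_{n-2}] / D(n).
Since the indicial polynomial factors as (r - r_1)(r - r_2), D(n) = (r_1 + n - r_1)(r_1 + n - r_2) = n(n + 10/3).
Evaluating step by step (a_0 = 1):
  n = 1: D(1) = 1(1 + 10/3) = 13/3; numerator = -1(1) = -1; a_1 = (-1)/(13/3) = -3/13
  n = 2: D(2) = 2(2 + 10/3) = 32/3; numerator = -1(-3/13) + 1(1) = 16/13; a_2 = (16/13)/(32/3) = 3/26
  n = 3: D(3) = 3(3 + 10/3) = 19; numerator = -1(3/26) + 1(-3/13) = -9/26; a_3 = (-9/26)/(19) = -9/494
  n = 4: D(4) = 4(4 + 10/3) = 88/3; numerator = -1(-9/494) + 1(3/26) = 33/247; a_4 = (33/247)/(88/3) = 9/1976
  n = 5: D(5) = 5(5 + 10/3) = 125/3; numerator = -1(9/1976) + 1(-9/494) = -45/1976; a_5 = (-45/1976)/(125/3) = -27/49400

r = 1; a_0 = 1; a_1 = -3/13; a_2 = 3/26; a_3 = -9/494; a_4 = 9/1976; a_5 = -27/49400


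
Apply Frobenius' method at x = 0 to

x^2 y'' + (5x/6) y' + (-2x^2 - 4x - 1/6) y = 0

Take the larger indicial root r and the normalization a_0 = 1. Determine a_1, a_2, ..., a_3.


Write in Frobenius form y'' + (p(x)/x) y' + (q(x)/x^2) y = 0:
  p(x) = 5/6,  q(x) = -2x^2 - 4x - 1/6.
Indicial equation: r(r-1) + (5/6) r + (-1/6) = 0 -> roots r_1 = 1/2, r_2 = -1/3.
Take r = r_1 = 1/2. Let y(x) = x^r sum_{n>=0} a_n x^n with a_0 = 1.
Substitute y = x^r sum a_n x^n and match x^{r+n}. The recurrence is
  D(n) a_n - 4 a_{n-1} - 2 a_{n-2} = 0,  where D(n) = (r+n)(r+n-1) + (5/6)(r+n) + (-1/6).
  a_n = [4 a_{n-1} + 2 a_{n-2}] / D(n).
Since the indicial polynomial factors as (r - r_1)(r - r_2), D(n) = (r_1 + n - r_1)(r_1 + n - r_2) = n(n + 5/6).
Evaluating step by step (a_0 = 1):
  n = 1: D(1) = 1(1 + 5/6) = 11/6; numerator = 4(1) = 4; a_1 = (4)/(11/6) = 24/11
  n = 2: D(2) = 2(2 + 5/6) = 17/3; numerator = 4(24/11) + 2(1) = 118/11; a_2 = (118/11)/(17/3) = 354/187
  n = 3: D(3) = 3(3 + 5/6) = 23/2; numerator = 4(354/187) + 2(24/11) = 2232/187; a_3 = (2232/187)/(23/2) = 4464/4301

r = 1/2; a_0 = 1; a_1 = 24/11; a_2 = 354/187; a_3 = 4464/4301


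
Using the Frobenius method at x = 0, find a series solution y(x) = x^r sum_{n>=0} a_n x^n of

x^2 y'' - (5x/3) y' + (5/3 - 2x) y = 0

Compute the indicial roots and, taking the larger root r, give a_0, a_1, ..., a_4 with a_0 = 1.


Write in Frobenius form y'' + (p(x)/x) y' + (q(x)/x^2) y = 0:
  p(x) = -5/3,  q(x) = 5/3 - 2x.
Indicial equation: r(r-1) + (-5/3) r + (5/3) = 0 -> roots r_1 = 5/3, r_2 = 1.
Take r = r_1 = 5/3. Let y(x) = x^r sum_{n>=0} a_n x^n with a_0 = 1.
Substitute y = x^r sum a_n x^n and match x^{r+n}. The recurrence is
  D(n) a_n - 2 a_{n-1} = 0,  where D(n) = (r+n)(r+n-1) + (-5/3)(r+n) + (5/3).
  a_n = 2 / D(n) * a_{n-1}.
Since the indicial polynomial factors as (r - r_1)(r - r_2), D(n) = (r_1 + n - r_1)(r_1 + n - r_2) = n(n + 2/3).
Evaluating step by step (a_0 = 1):
  n = 1: D(1) = 1(1 + 2/3) = 5/3; numerator = 2(1) = 2; a_1 = (2)/(5/3) = 6/5
  n = 2: D(2) = 2(2 + 2/3) = 16/3; numerator = 2(6/5) = 12/5; a_2 = (12/5)/(16/3) = 9/20
  n = 3: D(3) = 3(3 + 2/3) = 11; numerator = 2(9/20) = 9/10; a_3 = (9/10)/(11) = 9/110
  n = 4: D(4) = 4(4 + 2/3) = 56/3; numerator = 2(9/110) = 9/55; a_4 = (9/55)/(56/3) = 27/3080

r = 5/3; a_0 = 1; a_1 = 6/5; a_2 = 9/20; a_3 = 9/110; a_4 = 27/3080


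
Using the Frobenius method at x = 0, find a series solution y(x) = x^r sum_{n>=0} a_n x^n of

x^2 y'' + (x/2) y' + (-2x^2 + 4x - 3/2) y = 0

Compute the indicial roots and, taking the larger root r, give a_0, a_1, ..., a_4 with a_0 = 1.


Write in Frobenius form y'' + (p(x)/x) y' + (q(x)/x^2) y = 0:
  p(x) = 1/2,  q(x) = -2x^2 + 4x - 3/2.
Indicial equation: r(r-1) + (1/2) r + (-3/2) = 0 -> roots r_1 = 3/2, r_2 = -1.
Take r = r_1 = 3/2. Let y(x) = x^r sum_{n>=0} a_n x^n with a_0 = 1.
Substitute y = x^r sum a_n x^n and match x^{r+n}. The recurrence is
  D(n) a_n + 4 a_{n-1} - 2 a_{n-2} = 0,  where D(n) = (r+n)(r+n-1) + (1/2)(r+n) + (-3/2).
  a_n = [-4 a_{n-1} + 2 a_{n-2}] / D(n).
Since the indicial polynomial factors as (r - r_1)(r - r_2), D(n) = (r_1 + n - r_1)(r_1 + n - r_2) = n(n + 5/2).
Evaluating step by step (a_0 = 1):
  n = 1: D(1) = 1(1 + 5/2) = 7/2; numerator = -4(1) = -4; a_1 = (-4)/(7/2) = -8/7
  n = 2: D(2) = 2(2 + 5/2) = 9; numerator = -4(-8/7) + 2(1) = 46/7; a_2 = (46/7)/(9) = 46/63
  n = 3: D(3) = 3(3 + 5/2) = 33/2; numerator = -4(46/63) + 2(-8/7) = -328/63; a_3 = (-328/63)/(33/2) = -656/2079
  n = 4: D(4) = 4(4 + 5/2) = 26; numerator = -4(-656/2079) + 2(46/63) = 5660/2079; a_4 = (5660/2079)/(26) = 2830/27027

r = 3/2; a_0 = 1; a_1 = -8/7; a_2 = 46/63; a_3 = -656/2079; a_4 = 2830/27027


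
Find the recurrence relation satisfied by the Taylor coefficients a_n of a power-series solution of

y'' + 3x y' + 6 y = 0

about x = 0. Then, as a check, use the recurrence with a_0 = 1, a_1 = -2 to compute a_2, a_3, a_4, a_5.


Substitute y = sum_n a_n x^n.
y''(x) has coefficient (n+2)(n+1) a_{n+2} at x^n;
3 x y'(x) has coefficient 3 n a_n at x^n (shift);
6 y(x) has coefficient 6 a_n at x^n.
Matching x^n: (n+2)(n+1) a_{n+2} + (3n + 6) a_n = 0.
Thus a_{n+2} = (-3n - 6) / ((n+1)(n+2)) * a_n.

Check with a_0 = 1, a_1 = -2 (apply the recurrence for n = 0, 1, 2, 3): a_0 = 1, a_1 = -2, a_2 = -3, a_3 = 3, a_4 = 3, a_5 = -9/4.

a_(n+2) = (-3n - 6) / ((n+1)(n+2)) * a_n; check: a_0 = 1, a_1 = -2, a_2 = -3, a_3 = 3, a_4 = 3, a_5 = -9/4


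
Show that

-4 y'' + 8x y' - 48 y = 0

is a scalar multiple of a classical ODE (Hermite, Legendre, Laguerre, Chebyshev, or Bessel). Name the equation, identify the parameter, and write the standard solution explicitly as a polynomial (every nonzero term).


All three coefficients share the factor -4; dividing through by -4 gives  y'' - 2x y' + 12 y = 0.
This matches the Hermite equation y'' - 2x y' + 2n y = 0 with 2n = 12, so n = 6; the polynomial solution is H_6(x).
With y = sum_k a_k x^k, matching x^k gives (k+2)(k+1) a_{k+2} = 2(k - n) a_k = 2(k - 6) a_k. The right side vanishes at k = 6, so the series with the parity of 6 terminates at degree 6.
Standard normalization: leading coefficient of H_n is 2^n, so a_6 = 2^6 = 64. Work downward with a_k = (k+1)(k+2) a_{k+2} / (2(k - n)):
  a_4 = (5)(6)(64) / (2(4 - 6)) = 1920/(-4) = -480
  a_2 = (3)(4)(-480) / (2(2 - 6)) = -5760/(-8) = 720
  a_0 = (1)(2)(720) / (2(0 - 6)) = 1440/(-12) = -120
Hence H_6(x) = 64 x^6 - 480 x^4 + 720 x^2 - 120.

H_6(x); series = 64 x^6 - 480 x^4 + 720 x^2 - 120


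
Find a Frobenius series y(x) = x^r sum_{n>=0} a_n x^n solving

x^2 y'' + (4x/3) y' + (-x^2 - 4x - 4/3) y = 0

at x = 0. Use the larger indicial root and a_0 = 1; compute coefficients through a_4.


Write in Frobenius form y'' + (p(x)/x) y' + (q(x)/x^2) y = 0:
  p(x) = 4/3,  q(x) = -x^2 - 4x - 4/3.
Indicial equation: r(r-1) + (4/3) r + (-4/3) = 0 -> roots r_1 = 1, r_2 = -4/3.
Take r = r_1 = 1. Let y(x) = x^r sum_{n>=0} a_n x^n with a_0 = 1.
Substitute y = x^r sum a_n x^n and match x^{r+n}. The recurrence is
  D(n) a_n - 4 a_{n-1} - 1 a_{n-2} = 0,  where D(n) = (r+n)(r+n-1) + (4/3)(r+n) + (-4/3).
  a_n = [4 a_{n-1} + 1 a_{n-2}] / D(n).
Since the indicial polynomial factors as (r - r_1)(r - r_2), D(n) = (r_1 + n - r_1)(r_1 + n - r_2) = n(n + 7/3).
Evaluating step by step (a_0 = 1):
  n = 1: D(1) = 1(1 + 7/3) = 10/3; numerator = 4(1) = 4; a_1 = (4)/(10/3) = 6/5
  n = 2: D(2) = 2(2 + 7/3) = 26/3; numerator = 4(6/5) + 1(1) = 29/5; a_2 = (29/5)/(26/3) = 87/130
  n = 3: D(3) = 3(3 + 7/3) = 16; numerator = 4(87/130) + 1(6/5) = 252/65; a_3 = (252/65)/(16) = 63/260
  n = 4: D(4) = 4(4 + 7/3) = 76/3; numerator = 4(63/260) + 1(87/130) = 213/130; a_4 = (213/130)/(76/3) = 639/9880

r = 1; a_0 = 1; a_1 = 6/5; a_2 = 87/130; a_3 = 63/260; a_4 = 639/9880


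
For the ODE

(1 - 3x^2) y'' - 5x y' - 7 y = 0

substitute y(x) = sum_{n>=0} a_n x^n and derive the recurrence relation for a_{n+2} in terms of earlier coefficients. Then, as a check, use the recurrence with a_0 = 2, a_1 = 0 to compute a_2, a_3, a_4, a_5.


Substitute y = sum_n a_n x^n.
(1 - 3 x^2) y'' contributes (n+2)(n+1) a_{n+2} - 3 n(n-1) a_n at x^n.
-5 x y'(x) contributes -5 n a_n at x^n.
-7 y(x) contributes -7 a_n at x^n.
Matching x^n: (n+2)(n+1) a_{n+2} + (-3 n(n-1) - 5 n - 7) a_n = 0.
Thus a_{n+2} = (3 n(n-1) + 5 n + 7) / ((n+1)(n+2)) * a_n.

Check with a_0 = 2, a_1 = 0 (apply the recurrence for n = 0, 1, 2, 3): a_0 = 2, a_1 = 0, a_2 = 7, a_3 = 0, a_4 = 161/12, a_5 = 0.

a_(n+2) = (3 n(n-1) + 5 n + 7) / ((n+1)(n+2)) * a_n; check: a_0 = 2, a_1 = 0, a_2 = 7, a_3 = 0, a_4 = 161/12, a_5 = 0


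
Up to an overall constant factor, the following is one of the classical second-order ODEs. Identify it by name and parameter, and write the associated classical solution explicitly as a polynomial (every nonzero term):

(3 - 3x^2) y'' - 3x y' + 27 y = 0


All three coefficients share the factor 3; dividing through by 3 gives  (1 - x^2) y'' - x y' + 9 y = 0.
This matches the Chebyshev equation (1 - x^2) y'' - x y' + n^2 y = 0 (note the -x y' term, not -2x y') with n^2 = 9, so n = 3; the polynomial solution is T_3(x).
With y = sum_k a_k x^k, matching x^k gives (k+2)(k+1) a_{k+2} = (k^2 - n^2) a_k = (k - 3)(k + 3) a_k. The right side vanishes at k = 3, so the series with the parity of 3 terminates at degree 3.
Standard normalization: leading coefficient of T_n is 2^(n-1), so a_3 = 2^2 = 4. Work downward with a_k = (k+1)(k+2) a_{k+2} / ((k - 3)(k + 3)):
  a_1 = (2)(3)(4) / ((1 - 3)(1 + 3)) = 24/(-8) = -3
Hence T_3(x) = 4 x^3 - 3 x.

T_3(x); series = 4 x^3 - 3 x


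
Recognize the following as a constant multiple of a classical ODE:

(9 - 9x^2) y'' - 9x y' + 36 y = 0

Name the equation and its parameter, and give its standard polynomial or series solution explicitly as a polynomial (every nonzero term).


All three coefficients share the factor 9; dividing through by 9 gives  (1 - x^2) y'' - x y' + 4 y = 0.
This matches the Chebyshev equation (1 - x^2) y'' - x y' + n^2 y = 0 (note the -x y' term, not -2x y') with n^2 = 4, so n = 2; the polynomial solution is T_2(x).
With y = sum_k a_k x^k, matching x^k gives (k+2)(k+1) a_{k+2} = (k^2 - n^2) a_k = (k - 2)(k + 2) a_k. The right side vanishes at k = 2, so the series with the parity of 2 terminates at degree 2.
Standard normalization: leading coefficient of T_n is 2^(n-1), so a_2 = 2^1 = 2. Work downward with a_k = (k+1)(k+2) a_{k+2} / ((k - 2)(k + 2)):
  a_0 = (1)(2)(2) / ((0 - 2)(0 + 2)) = 4/(-4) = -1
Hence T_2(x) = 2 x^2 - 1.

T_2(x); series = 2 x^2 - 1


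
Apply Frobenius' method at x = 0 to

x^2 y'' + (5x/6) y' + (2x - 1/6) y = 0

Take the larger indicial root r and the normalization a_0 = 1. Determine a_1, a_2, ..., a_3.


Write in Frobenius form y'' + (p(x)/x) y' + (q(x)/x^2) y = 0:
  p(x) = 5/6,  q(x) = 2x - 1/6.
Indicial equation: r(r-1) + (5/6) r + (-1/6) = 0 -> roots r_1 = 1/2, r_2 = -1/3.
Take r = r_1 = 1/2. Let y(x) = x^r sum_{n>=0} a_n x^n with a_0 = 1.
Substitute y = x^r sum a_n x^n and match x^{r+n}. The recurrence is
  D(n) a_n + 2 a_{n-1} = 0,  where D(n) = (r+n)(r+n-1) + (5/6)(r+n) + (-1/6).
  a_n = -2 / D(n) * a_{n-1}.
Since the indicial polynomial factors as (r - r_1)(r - r_2), D(n) = (r_1 + n - r_1)(r_1 + n - r_2) = n(n + 5/6).
Evaluating step by step (a_0 = 1):
  n = 1: D(1) = 1(1 + 5/6) = 11/6; numerator = -2(1) = -2; a_1 = (-2)/(11/6) = -12/11
  n = 2: D(2) = 2(2 + 5/6) = 17/3; numerator = -2(-12/11) = 24/11; a_2 = (24/11)/(17/3) = 72/187
  n = 3: D(3) = 3(3 + 5/6) = 23/2; numerator = -2(72/187) = -144/187; a_3 = (-144/187)/(23/2) = -288/4301

r = 1/2; a_0 = 1; a_1 = -12/11; a_2 = 72/187; a_3 = -288/4301


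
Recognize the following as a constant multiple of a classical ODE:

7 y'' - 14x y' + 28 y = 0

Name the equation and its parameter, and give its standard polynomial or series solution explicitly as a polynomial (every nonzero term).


All three coefficients share the factor 7; dividing through by 7 gives  y'' - 2x y' + 4 y = 0.
This matches the Hermite equation y'' - 2x y' + 2n y = 0 with 2n = 4, so n = 2; the polynomial solution is H_2(x).
With y = sum_k a_k x^k, matching x^k gives (k+2)(k+1) a_{k+2} = 2(k - n) a_k = 2(k - 2) a_k. The right side vanishes at k = 2, so the series with the parity of 2 terminates at degree 2.
Standard normalization: leading coefficient of H_n is 2^n, so a_2 = 2^2 = 4. Work downward with a_k = (k+1)(k+2) a_{k+2} / (2(k - n)):
  a_0 = (1)(2)(4) / (2(0 - 2)) = 8/(-4) = -2
Hence H_2(x) = 4 x^2 - 2.

H_2(x); series = 4 x^2 - 2


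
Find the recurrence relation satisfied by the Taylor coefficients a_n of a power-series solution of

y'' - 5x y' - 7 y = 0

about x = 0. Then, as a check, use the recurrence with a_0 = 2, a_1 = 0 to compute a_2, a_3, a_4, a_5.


Substitute y = sum_n a_n x^n.
y''(x) has coefficient (n+2)(n+1) a_{n+2} at x^n;
-5 x y'(x) has coefficient -5 n a_n at x^n (shift);
-7 y(x) has coefficient -7 a_n at x^n.
Matching x^n: (n+2)(n+1) a_{n+2} + (-5n - 7) a_n = 0.
Thus a_{n+2} = (5n + 7) / ((n+1)(n+2)) * a_n.

Check with a_0 = 2, a_1 = 0 (apply the recurrence for n = 0, 1, 2, 3): a_0 = 2, a_1 = 0, a_2 = 7, a_3 = 0, a_4 = 119/12, a_5 = 0.

a_(n+2) = (5n + 7) / ((n+1)(n+2)) * a_n; check: a_0 = 2, a_1 = 0, a_2 = 7, a_3 = 0, a_4 = 119/12, a_5 = 0


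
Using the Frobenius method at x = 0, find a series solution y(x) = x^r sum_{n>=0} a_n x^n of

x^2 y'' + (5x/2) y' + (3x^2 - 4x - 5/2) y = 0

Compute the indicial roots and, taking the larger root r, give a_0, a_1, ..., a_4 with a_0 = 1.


Write in Frobenius form y'' + (p(x)/x) y' + (q(x)/x^2) y = 0:
  p(x) = 5/2,  q(x) = 3x^2 - 4x - 5/2.
Indicial equation: r(r-1) + (5/2) r + (-5/2) = 0 -> roots r_1 = 1, r_2 = -5/2.
Take r = r_1 = 1. Let y(x) = x^r sum_{n>=0} a_n x^n with a_0 = 1.
Substitute y = x^r sum a_n x^n and match x^{r+n}. The recurrence is
  D(n) a_n - 4 a_{n-1} + 3 a_{n-2} = 0,  where D(n) = (r+n)(r+n-1) + (5/2)(r+n) + (-5/2).
  a_n = [4 a_{n-1} - 3 a_{n-2}] / D(n).
Since the indicial polynomial factors as (r - r_1)(r - r_2), D(n) = (r_1 + n - r_1)(r_1 + n - r_2) = n(n + 7/2).
Evaluating step by step (a_0 = 1):
  n = 1: D(1) = 1(1 + 7/2) = 9/2; numerator = 4(1) = 4; a_1 = (4)/(9/2) = 8/9
  n = 2: D(2) = 2(2 + 7/2) = 11; numerator = 4(8/9) - 3(1) = 5/9; a_2 = (5/9)/(11) = 5/99
  n = 3: D(3) = 3(3 + 7/2) = 39/2; numerator = 4(5/99) - 3(8/9) = -244/99; a_3 = (-244/99)/(39/2) = -488/3861
  n = 4: D(4) = 4(4 + 7/2) = 30; numerator = 4(-488/3861) - 3(5/99) = -2537/3861; a_4 = (-2537/3861)/(30) = -2537/115830

r = 1; a_0 = 1; a_1 = 8/9; a_2 = 5/99; a_3 = -488/3861; a_4 = -2537/115830


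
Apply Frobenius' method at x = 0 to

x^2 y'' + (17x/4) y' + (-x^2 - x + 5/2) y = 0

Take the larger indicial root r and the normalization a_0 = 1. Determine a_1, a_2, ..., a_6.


Write in Frobenius form y'' + (p(x)/x) y' + (q(x)/x^2) y = 0:
  p(x) = 17/4,  q(x) = -x^2 - x + 5/2.
Indicial equation: r(r-1) + (17/4) r + (5/2) = 0 -> roots r_1 = -5/4, r_2 = -2.
Take r = r_1 = -5/4. Let y(x) = x^r sum_{n>=0} a_n x^n with a_0 = 1.
Substitute y = x^r sum a_n x^n and match x^{r+n}. The recurrence is
  D(n) a_n - 1 a_{n-1} - 1 a_{n-2} = 0,  where D(n) = (r+n)(r+n-1) + (17/4)(r+n) + (5/2).
  a_n = [1 a_{n-1} + 1 a_{n-2}] / D(n).
Since the indicial polynomial factors as (r - r_1)(r - r_2), D(n) = (r_1 + n - r_1)(r_1 + n - r_2) = n(n + 3/4).
Evaluating step by step (a_0 = 1):
  n = 1: D(1) = 1(1 + 3/4) = 7/4; numerator = 1(1) = 1; a_1 = (1)/(7/4) = 4/7
  n = 2: D(2) = 2(2 + 3/4) = 11/2; numerator = 1(4/7) + 1(1) = 11/7; a_2 = (11/7)/(11/2) = 2/7
  n = 3: D(3) = 3(3 + 3/4) = 45/4; numerator = 1(2/7) + 1(4/7) = 6/7; a_3 = (6/7)/(45/4) = 8/105
  n = 4: D(4) = 4(4 + 3/4) = 19; numerator = 1(8/105) + 1(2/7) = 38/105; a_4 = (38/105)/(19) = 2/105
  n = 5: D(5) = 5(5 + 3/4) = 115/4; numerator = 1(2/105) + 1(8/105) = 2/21; a_5 = (2/21)/(115/4) = 8/2415
  n = 6: D(6) = 6(6 + 3/4) = 81/2; numerator = 1(8/2415) + 1(2/105) = 18/805; a_6 = (18/805)/(81/2) = 4/7245

r = -5/4; a_0 = 1; a_1 = 4/7; a_2 = 2/7; a_3 = 8/105; a_4 = 2/105; a_5 = 8/2415; a_6 = 4/7245


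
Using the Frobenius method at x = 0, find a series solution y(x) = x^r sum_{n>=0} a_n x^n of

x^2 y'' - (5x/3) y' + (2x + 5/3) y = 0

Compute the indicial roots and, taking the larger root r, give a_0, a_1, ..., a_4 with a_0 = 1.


Write in Frobenius form y'' + (p(x)/x) y' + (q(x)/x^2) y = 0:
  p(x) = -5/3,  q(x) = 2x + 5/3.
Indicial equation: r(r-1) + (-5/3) r + (5/3) = 0 -> roots r_1 = 5/3, r_2 = 1.
Take r = r_1 = 5/3. Let y(x) = x^r sum_{n>=0} a_n x^n with a_0 = 1.
Substitute y = x^r sum a_n x^n and match x^{r+n}. The recurrence is
  D(n) a_n + 2 a_{n-1} = 0,  where D(n) = (r+n)(r+n-1) + (-5/3)(r+n) + (5/3).
  a_n = -2 / D(n) * a_{n-1}.
Since the indicial polynomial factors as (r - r_1)(r - r_2), D(n) = (r_1 + n - r_1)(r_1 + n - r_2) = n(n + 2/3).
Evaluating step by step (a_0 = 1):
  n = 1: D(1) = 1(1 + 2/3) = 5/3; numerator = -2(1) = -2; a_1 = (-2)/(5/3) = -6/5
  n = 2: D(2) = 2(2 + 2/3) = 16/3; numerator = -2(-6/5) = 12/5; a_2 = (12/5)/(16/3) = 9/20
  n = 3: D(3) = 3(3 + 2/3) = 11; numerator = -2(9/20) = -9/10; a_3 = (-9/10)/(11) = -9/110
  n = 4: D(4) = 4(4 + 2/3) = 56/3; numerator = -2(-9/110) = 9/55; a_4 = (9/55)/(56/3) = 27/3080

r = 5/3; a_0 = 1; a_1 = -6/5; a_2 = 9/20; a_3 = -9/110; a_4 = 27/3080


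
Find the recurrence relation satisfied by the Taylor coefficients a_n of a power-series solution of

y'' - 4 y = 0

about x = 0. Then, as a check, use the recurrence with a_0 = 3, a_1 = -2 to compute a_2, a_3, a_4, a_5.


Substitute y = sum_n a_n x^n into y'' + (const) y = 0.
y''(x) = sum_{n>=0} (n+2)(n+1) a_{n+2} x^n.
The ODE becomes sum_n [(n+2)(n+1) a_{n+2} - 4 a_n] x^n = 0.
Setting each coefficient to zero gives the recurrence:
  (n+2)(n+1) a_{n+2} - 4 a_n = 0,
  a_{n+2} = 4 / ((n+1)(n+2)) a_n.

Check with a_0 = 3, a_1 = -2 (apply the recurrence for n = 0, 1, 2, 3): a_0 = 3, a_1 = -2, a_2 = 6, a_3 = -4/3, a_4 = 2, a_5 = -4/15.

a_{n+2} = 4/((n+1)(n+2)) * a_n; check: a_0 = 3, a_1 = -2, a_2 = 6, a_3 = -4/3, a_4 = 2, a_5 = -4/15


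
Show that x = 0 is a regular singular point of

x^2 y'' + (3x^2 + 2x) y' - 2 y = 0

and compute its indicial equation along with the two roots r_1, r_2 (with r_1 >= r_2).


Divide by x^2 to reach normal form y'' + P_1(x) y' + P_2(x) y = 0 with P_1(x) = 3 + 2/x and P_2(x) = -2/x^2.
x = 0 is a singular point because the y'-coefficient 3 + 2/x has a pole at x = 0 and the y-coefficient -2/x^2 has a pole at x = 0.
It is a regular singular point because x P_1(x) = p(x) = 3x + 2 and x^2 P_2(x) = q(x) = -2 are polynomials, hence analytic at x = 0.
p(0) = 2,  q(0) = -2.
Indicial equation: r(r-1) + p(0) r + q(0) = 0, i.e. r^2 + (p(0) - 1) r + q(0) = 0, i.e. r^2 + 1 r - 2 = 0.
Discriminant: (1)^2 - 4(-2) = 9, so r = (-1 ± 3)/2.
Solving: r_1 = 1, r_2 = -2.

indicial: r^2 + 1 r - 2 = 0; roots r_1 = 1, r_2 = -2


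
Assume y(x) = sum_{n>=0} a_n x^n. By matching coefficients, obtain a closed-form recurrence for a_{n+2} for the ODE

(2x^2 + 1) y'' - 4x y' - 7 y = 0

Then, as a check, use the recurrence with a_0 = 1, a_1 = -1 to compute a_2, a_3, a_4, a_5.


Substitute y = sum_n a_n x^n.
(1 + 2 x^2) y'' contributes (n+2)(n+1) a_{n+2} + 2 n(n-1) a_n at x^n.
-4 x y'(x) contributes -4 n a_n at x^n.
-7 y(x) contributes -7 a_n at x^n.
Matching x^n: (n+2)(n+1) a_{n+2} + (2 n(n-1) - 4 n - 7) a_n = 0.
Thus a_{n+2} = (-2 n(n-1) + 4 n + 7) / ((n+1)(n+2)) * a_n.

Check with a_0 = 1, a_1 = -1 (apply the recurrence for n = 0, 1, 2, 3): a_0 = 1, a_1 = -1, a_2 = 7/2, a_3 = -11/6, a_4 = 77/24, a_5 = -77/120.

a_(n+2) = (-2 n(n-1) + 4 n + 7) / ((n+1)(n+2)) * a_n; check: a_0 = 1, a_1 = -1, a_2 = 7/2, a_3 = -11/6, a_4 = 77/24, a_5 = -77/120


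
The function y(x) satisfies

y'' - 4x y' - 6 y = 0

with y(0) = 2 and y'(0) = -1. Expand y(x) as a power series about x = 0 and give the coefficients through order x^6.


Ansatz: y(x) = sum_{n>=0} a_n x^n, so y'(x) = sum_{n>=1} n a_n x^(n-1) and y''(x) = sum_{n>=2} n(n-1) a_n x^(n-2).
Substitute into P(x) y'' + Q(x) y' + R(x) y = 0 with P(x) = 1, Q(x) = -4x, R(x) = -6, and match powers of x.
Initial conditions: a_0 = 2, a_1 = -1.
Setting the coefficient of each power of x to zero and solving order by order (substituting the coefficients already found):
  x^0: 2 a_2 - 6 a_0 = 0  ->  2 a_2 = 6 a_0 = 12  ->  a_2 = 6
  x^1: 6 a_3 - 10 a_1 = 0  ->  6 a_3 = 10 a_1 = -10  ->  a_3 = -5/3
  x^2: 12 a_4 - 14 a_2 = 0  ->  12 a_4 = 14 a_2 = 84  ->  a_4 = 7
  x^3: 20 a_5 - 18 a_3 = 0  ->  20 a_5 = 18 a_3 = -30  ->  a_5 = -3/2
  x^4: 30 a_6 - 22 a_4 = 0  ->  30 a_6 = 22 a_4 = 154  ->  a_6 = 77/15
Truncated series: y(x) = 2 - x + 6 x^2 - (5/3) x^3 + 7 x^4 - (3/2) x^5 + (77/15) x^6 + O(x^7).

a_0 = 2; a_1 = -1; a_2 = 6; a_3 = -5/3; a_4 = 7; a_5 = -3/2; a_6 = 77/15


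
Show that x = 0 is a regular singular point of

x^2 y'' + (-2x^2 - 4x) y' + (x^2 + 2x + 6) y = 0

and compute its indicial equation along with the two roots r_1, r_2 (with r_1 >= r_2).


Divide by x^2 to reach normal form y'' + P_1(x) y' + P_2(x) y = 0 with P_1(x) = -2 - 4/x and P_2(x) = 1 + 2/x + 6/x^2.
x = 0 is a singular point because the y'-coefficient -2 - 4/x has a pole at x = 0 and the y-coefficient 1 + 2/x + 6/x^2 has a pole at x = 0.
It is a regular singular point because x P_1(x) = p(x) = -2x - 4 and x^2 P_2(x) = q(x) = x^2 + 2x + 6 are polynomials, hence analytic at x = 0.
p(0) = -4,  q(0) = 6.
Indicial equation: r(r-1) + p(0) r + q(0) = 0, i.e. r^2 + (p(0) - 1) r + q(0) = 0, i.e. r^2 - 5 r + 6 = 0.
Discriminant: (-5)^2 - 4(6) = 1, so r = (5 ± 1)/2.
Solving: r_1 = 3, r_2 = 2.

indicial: r^2 - 5 r + 6 = 0; roots r_1 = 3, r_2 = 2


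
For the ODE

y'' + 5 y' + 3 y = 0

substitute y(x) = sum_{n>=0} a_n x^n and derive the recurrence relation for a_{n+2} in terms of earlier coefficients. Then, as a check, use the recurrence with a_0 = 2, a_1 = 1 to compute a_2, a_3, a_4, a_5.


Substitute y = sum_n a_n x^n.
y''(x) has coefficient (n+2)(n+1) a_{n+2} at x^n;
5 y'(x) has coefficient 5 (n+1) a_{n+1} at x^n;
3 y(x) has coefficient 3 a_n at x^n.
Matching x^n: (n+2)(n+1) a_{n+2} + 5 (n+1) a_{n+1} + 3 a_n = 0.
Thus a_{n+2} = [-5 (n+1) a_{n+1} - 3 a_n] / ((n+1)(n+2)).

Check with a_0 = 2, a_1 = 1 (apply the recurrence for n = 0, 1, 2, 3): a_0 = 2, a_1 = 1, a_2 = -11/2, a_3 = 26/3, a_4 = -227/24, a_5 = 979/120.

a_(n+2) = [-5 (n+1) a_(n+1) - 3 a_n] / ((n+1)(n+2)); check: a_0 = 2, a_1 = 1, a_2 = -11/2, a_3 = 26/3, a_4 = -227/24, a_5 = 979/120


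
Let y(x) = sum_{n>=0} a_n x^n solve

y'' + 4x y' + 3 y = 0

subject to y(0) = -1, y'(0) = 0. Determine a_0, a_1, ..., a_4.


Ansatz: y(x) = sum_{n>=0} a_n x^n, so y'(x) = sum_{n>=1} n a_n x^(n-1) and y''(x) = sum_{n>=2} n(n-1) a_n x^(n-2).
Substitute into P(x) y'' + Q(x) y' + R(x) y = 0 with P(x) = 1, Q(x) = 4x, R(x) = 3, and match powers of x.
Initial conditions: a_0 = -1, a_1 = 0.
Setting the coefficient of each power of x to zero and solving order by order (substituting the coefficients already found):
  x^0: 2 a_2 + 3 a_0 = 0  ->  2 a_2 = -3 a_0 = 3  ->  a_2 = 3/2
  x^1: 6 a_3 + 7 a_1 = 0  ->  6 a_3 = -7 a_1 = 0  ->  a_3 = 0
  x^2: 12 a_4 + 11 a_2 = 0  ->  12 a_4 = -11 a_2 = -33/2  ->  a_4 = -11/8
Truncated series: y(x) = -1 + (3/2) x^2 - (11/8) x^4 + O(x^5).

a_0 = -1; a_1 = 0; a_2 = 3/2; a_3 = 0; a_4 = -11/8


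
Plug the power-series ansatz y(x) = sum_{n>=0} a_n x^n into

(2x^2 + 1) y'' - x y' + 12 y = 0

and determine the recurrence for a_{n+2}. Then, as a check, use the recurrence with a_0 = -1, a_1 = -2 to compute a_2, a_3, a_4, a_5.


Substitute y = sum_n a_n x^n.
(1 + 2 x^2) y'' contributes (n+2)(n+1) a_{n+2} + 2 n(n-1) a_n at x^n.
-x y'(x) contributes -n a_n at x^n.
12 y(x) contributes 12 a_n at x^n.
Matching x^n: (n+2)(n+1) a_{n+2} + (2 n(n-1) - n + 12) a_n = 0.
Thus a_{n+2} = (-2 n(n-1) + n - 12) / ((n+1)(n+2)) * a_n.

Check with a_0 = -1, a_1 = -2 (apply the recurrence for n = 0, 1, 2, 3): a_0 = -1, a_1 = -2, a_2 = 6, a_3 = 11/3, a_4 = -7, a_5 = -77/20.

a_(n+2) = (-2 n(n-1) + n - 12) / ((n+1)(n+2)) * a_n; check: a_0 = -1, a_1 = -2, a_2 = 6, a_3 = 11/3, a_4 = -7, a_5 = -77/20


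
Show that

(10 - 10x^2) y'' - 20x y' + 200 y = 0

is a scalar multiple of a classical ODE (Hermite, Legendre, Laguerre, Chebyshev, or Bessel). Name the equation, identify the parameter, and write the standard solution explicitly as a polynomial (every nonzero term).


All three coefficients share the factor 10; dividing through by 10 gives  (1 - x^2) y'' - 2x y' + 20 y = 0.
This matches the Legendre equation (1 - x^2) y'' - 2x y' + n(n+1) y = 0 (note the -2x y' term) with n(n+1) = 20, so n = 4; the polynomial solution is P_4(x).
With y = sum_k a_k x^k, matching x^k gives (k+2)(k+1) a_{k+2} = [k(k+1) - n(n+1)] a_k = (k - 4)(k + 5) a_k. The right side vanishes at k = 4, so the series with the parity of 4 terminates at degree 4.
Standard normalization (P_n(1) = 1): leading coefficient (2n)!/(2^n (n!)^2) = 40320/(16*576) = 35/8, so a_4 = 35/8. Work downward with a_k = (k+1)(k+2) a_{k+2} / ((k - 4)(k + 5)):
  a_2 = (3)(4)(35/8) / ((2 - 4)(2 + 5)) = (105/2)/(-14) = -15/4
  a_0 = (1)(2)(-15/4) / ((0 - 4)(0 + 5)) = (-15/2)/(-20) = 3/8
Hence P_4(x) = 35 x^4/8 - 15 x^2/4 + 3/8.

P_4(x); series = 35 x^4/8 - 15 x^2/4 + 3/8


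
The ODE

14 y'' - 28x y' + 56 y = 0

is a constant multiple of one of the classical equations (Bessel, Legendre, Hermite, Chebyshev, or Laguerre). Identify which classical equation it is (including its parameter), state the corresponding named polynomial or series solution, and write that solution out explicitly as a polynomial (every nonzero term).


All three coefficients share the factor 14; dividing through by 14 gives  y'' - 2x y' + 4 y = 0.
This matches the Hermite equation y'' - 2x y' + 2n y = 0 with 2n = 4, so n = 2; the polynomial solution is H_2(x).
With y = sum_k a_k x^k, matching x^k gives (k+2)(k+1) a_{k+2} = 2(k - n) a_k = 2(k - 2) a_k. The right side vanishes at k = 2, so the series with the parity of 2 terminates at degree 2.
Standard normalization: leading coefficient of H_n is 2^n, so a_2 = 2^2 = 4. Work downward with a_k = (k+1)(k+2) a_{k+2} / (2(k - n)):
  a_0 = (1)(2)(4) / (2(0 - 2)) = 8/(-4) = -2
Hence H_2(x) = 4 x^2 - 2.

H_2(x); series = 4 x^2 - 2


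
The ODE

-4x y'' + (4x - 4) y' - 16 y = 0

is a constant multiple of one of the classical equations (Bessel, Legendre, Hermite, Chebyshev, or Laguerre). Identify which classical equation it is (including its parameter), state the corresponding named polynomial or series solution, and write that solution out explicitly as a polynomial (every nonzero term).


All three coefficients share the factor -4; dividing through by -4 gives  x y'' + (1 - x) y' + 4 y = 0.
This matches the Laguerre equation x y'' + (1 - x) y' + n y = 0 with n = 4; the polynomial solution is L_4(x).
With y = sum_k a_k x^k, matching x^k gives (k+1)k a_{k+1} + (k+1) a_{k+1} - k a_k + n a_k = 0, i.e. (k+1)^2 a_{k+1} = (k - n) a_k = (k - 4) a_k. The right side vanishes at k = 4, so the series terminates at degree 4.
Standard normalization L_n(0) = 1 gives a_0 = 1. Work upward with a_{k+1} = (k - 4) a_k / (k+1)^2:
  a_1 = (0 - 4)(1) / 1^2 = -4/1 = -4
  a_2 = (1 - 4)(-4) / 2^2 = 12/4 = 3
  a_3 = (2 - 4)(3) / 3^2 = -6/9 = -2/3
  a_4 = (3 - 4)(-2/3) / 4^2 = (2/3)/16 = 1/24
Hence L_4(x) = x^4/24 - 2 x^3/3 + 3 x^2 - 4 x + 1.

L_4(x); series = x^4/24 - 2 x^3/3 + 3 x^2 - 4 x + 1


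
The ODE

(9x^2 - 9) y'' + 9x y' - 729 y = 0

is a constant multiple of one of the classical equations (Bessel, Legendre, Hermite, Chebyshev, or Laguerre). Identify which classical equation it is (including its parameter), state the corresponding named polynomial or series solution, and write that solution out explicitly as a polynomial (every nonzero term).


All three coefficients share the factor -9; dividing through by -9 gives  (1 - x^2) y'' - x y' + 81 y = 0.
This matches the Chebyshev equation (1 - x^2) y'' - x y' + n^2 y = 0 (note the -x y' term, not -2x y') with n^2 = 81, so n = 9; the polynomial solution is T_9(x).
With y = sum_k a_k x^k, matching x^k gives (k+2)(k+1) a_{k+2} = (k^2 - n^2) a_k = (k - 9)(k + 9) a_k. The right side vanishes at k = 9, so the series with the parity of 9 terminates at degree 9.
Standard normalization: leading coefficient of T_n is 2^(n-1), so a_9 = 2^8 = 256. Work downward with a_k = (k+1)(k+2) a_{k+2} / ((k - 9)(k + 9)):
  a_7 = (8)(9)(256) / ((7 - 9)(7 + 9)) = 18432/(-32) = -576
  a_5 = (6)(7)(-576) / ((5 - 9)(5 + 9)) = -24192/(-56) = 432
  a_3 = (4)(5)(432) / ((3 - 9)(3 + 9)) = 8640/(-72) = -120
  a_1 = (2)(3)(-120) / ((1 - 9)(1 + 9)) = -720/(-80) = 9
Hence T_9(x) = 256 x^9 - 576 x^7 + 432 x^5 - 120 x^3 + 9 x.

T_9(x); series = 256 x^9 - 576 x^7 + 432 x^5 - 120 x^3 + 9 x


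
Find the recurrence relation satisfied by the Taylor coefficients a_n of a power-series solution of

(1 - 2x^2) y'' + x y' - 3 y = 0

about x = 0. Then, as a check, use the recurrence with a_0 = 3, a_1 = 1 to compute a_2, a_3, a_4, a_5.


Substitute y = sum_n a_n x^n.
(1 - 2 x^2) y'' contributes (n+2)(n+1) a_{n+2} - 2 n(n-1) a_n at x^n.
x y'(x) contributes n a_n at x^n.
-3 y(x) contributes -3 a_n at x^n.
Matching x^n: (n+2)(n+1) a_{n+2} + (-2 n(n-1) + n - 3) a_n = 0.
Thus a_{n+2} = (2 n(n-1) - n + 3) / ((n+1)(n+2)) * a_n.

Check with a_0 = 3, a_1 = 1 (apply the recurrence for n = 0, 1, 2, 3): a_0 = 3, a_1 = 1, a_2 = 9/2, a_3 = 1/3, a_4 = 15/8, a_5 = 1/5.

a_(n+2) = (2 n(n-1) - n + 3) / ((n+1)(n+2)) * a_n; check: a_0 = 3, a_1 = 1, a_2 = 9/2, a_3 = 1/3, a_4 = 15/8, a_5 = 1/5


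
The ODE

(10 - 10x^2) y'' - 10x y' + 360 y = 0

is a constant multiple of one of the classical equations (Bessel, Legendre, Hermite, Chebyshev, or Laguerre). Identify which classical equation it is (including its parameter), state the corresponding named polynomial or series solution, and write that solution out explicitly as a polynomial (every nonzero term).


All three coefficients share the factor 10; dividing through by 10 gives  (1 - x^2) y'' - x y' + 36 y = 0.
This matches the Chebyshev equation (1 - x^2) y'' - x y' + n^2 y = 0 (note the -x y' term, not -2x y') with n^2 = 36, so n = 6; the polynomial solution is T_6(x).
With y = sum_k a_k x^k, matching x^k gives (k+2)(k+1) a_{k+2} = (k^2 - n^2) a_k = (k - 6)(k + 6) a_k. The right side vanishes at k = 6, so the series with the parity of 6 terminates at degree 6.
Standard normalization: leading coefficient of T_n is 2^(n-1), so a_6 = 2^5 = 32. Work downward with a_k = (k+1)(k+2) a_{k+2} / ((k - 6)(k + 6)):
  a_4 = (5)(6)(32) / ((4 - 6)(4 + 6)) = 960/(-20) = -48
  a_2 = (3)(4)(-48) / ((2 - 6)(2 + 6)) = -576/(-32) = 18
  a_0 = (1)(2)(18) / ((0 - 6)(0 + 6)) = 36/(-36) = -1
Hence T_6(x) = 32 x^6 - 48 x^4 + 18 x^2 - 1.

T_6(x); series = 32 x^6 - 48 x^4 + 18 x^2 - 1
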